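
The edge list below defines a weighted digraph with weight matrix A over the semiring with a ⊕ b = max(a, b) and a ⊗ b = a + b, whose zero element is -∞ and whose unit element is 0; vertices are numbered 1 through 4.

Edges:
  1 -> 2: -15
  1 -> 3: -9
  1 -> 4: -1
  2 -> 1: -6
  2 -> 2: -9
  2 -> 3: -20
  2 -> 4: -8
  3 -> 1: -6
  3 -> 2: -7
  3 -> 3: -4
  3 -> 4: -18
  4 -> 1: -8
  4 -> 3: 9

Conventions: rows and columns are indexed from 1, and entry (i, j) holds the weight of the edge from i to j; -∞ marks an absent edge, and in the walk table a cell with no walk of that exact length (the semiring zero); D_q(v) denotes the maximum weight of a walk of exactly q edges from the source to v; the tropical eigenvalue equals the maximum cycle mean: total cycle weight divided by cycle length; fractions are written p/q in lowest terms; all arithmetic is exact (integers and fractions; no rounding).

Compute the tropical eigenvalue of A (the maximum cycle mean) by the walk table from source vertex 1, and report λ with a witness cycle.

q=0: [0, -∞, -∞, -∞]
q=1: [-∞, -15, -9, -1]
q=2: [-9, -16, 8, -23]
q=3: [2, 1, 4, -10]
q=4: [-2, -3, 0, 1]
Optimal cycle mean attained by: cycle 1->4->3->1, total (-1) + 9 + (-6), length 3.
Answer: λ = 2/3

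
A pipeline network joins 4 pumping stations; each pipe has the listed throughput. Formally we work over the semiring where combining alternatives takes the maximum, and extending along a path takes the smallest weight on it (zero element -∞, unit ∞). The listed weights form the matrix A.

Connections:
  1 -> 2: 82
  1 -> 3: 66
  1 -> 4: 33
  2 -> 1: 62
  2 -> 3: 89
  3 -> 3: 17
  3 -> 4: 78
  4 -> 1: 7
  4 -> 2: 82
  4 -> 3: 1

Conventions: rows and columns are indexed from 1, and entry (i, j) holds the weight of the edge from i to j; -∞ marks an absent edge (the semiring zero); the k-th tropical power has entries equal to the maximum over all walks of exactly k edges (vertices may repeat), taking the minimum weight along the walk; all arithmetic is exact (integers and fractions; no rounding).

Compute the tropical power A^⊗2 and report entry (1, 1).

A^⊗2:
  [62, 33, 82, 66]
  [-∞, 62, 62, 78]
  [7, 78, 17, 17]
  [62, 7, 82, 7]
Key observation: the optimum is the walk 1->2->1, with weight 82 min 62 = 62.
Optimal value attained by: walk 1->2->1.
Answer: (A^⊗2)[1][1] = 62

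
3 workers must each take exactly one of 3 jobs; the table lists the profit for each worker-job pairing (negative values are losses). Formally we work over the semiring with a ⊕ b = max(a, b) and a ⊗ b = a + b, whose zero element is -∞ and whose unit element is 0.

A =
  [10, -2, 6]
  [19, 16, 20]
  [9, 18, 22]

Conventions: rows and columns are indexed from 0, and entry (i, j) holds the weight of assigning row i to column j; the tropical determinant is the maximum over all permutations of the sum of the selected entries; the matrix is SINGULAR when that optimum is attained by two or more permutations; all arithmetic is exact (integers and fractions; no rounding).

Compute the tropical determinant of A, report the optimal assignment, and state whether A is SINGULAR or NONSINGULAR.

σ = (0, 1, 2): 10 + 16 + 22 = 48
σ = (0, 2, 1): 10 + 20 + 18 = 48
σ = (1, 0, 2): (-2) + 19 + 22 = 39
σ = (1, 2, 0): (-2) + 20 + 9 = 27
σ = (2, 0, 1): 6 + 19 + 18 = 43
σ = (2, 1, 0): 6 + 16 + 9 = 31
Optimal value attained by: σ = (0, 1, 2).
Answer: det⊕(A) = 48; verdict: SINGULAR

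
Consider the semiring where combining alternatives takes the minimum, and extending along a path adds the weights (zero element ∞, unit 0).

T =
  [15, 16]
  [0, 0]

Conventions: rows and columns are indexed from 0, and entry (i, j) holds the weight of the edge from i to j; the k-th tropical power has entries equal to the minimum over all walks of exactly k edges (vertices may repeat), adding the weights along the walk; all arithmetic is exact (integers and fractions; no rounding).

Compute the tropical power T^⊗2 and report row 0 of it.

T^⊗2:
  [16, 16]
  [0, 0]
Answer: row 0 of T^⊗2 = [16, 16]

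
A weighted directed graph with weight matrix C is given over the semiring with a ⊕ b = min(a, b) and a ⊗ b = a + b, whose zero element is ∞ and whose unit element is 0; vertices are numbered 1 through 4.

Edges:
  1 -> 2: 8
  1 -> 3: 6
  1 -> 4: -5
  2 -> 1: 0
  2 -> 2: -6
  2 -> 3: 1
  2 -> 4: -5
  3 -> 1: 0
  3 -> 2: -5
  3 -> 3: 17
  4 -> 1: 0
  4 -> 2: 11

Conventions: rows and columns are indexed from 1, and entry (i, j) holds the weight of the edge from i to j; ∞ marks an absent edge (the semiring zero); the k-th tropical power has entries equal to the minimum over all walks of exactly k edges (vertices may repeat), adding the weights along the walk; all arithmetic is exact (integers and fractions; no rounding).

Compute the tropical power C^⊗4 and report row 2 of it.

C^⊗2:
  [-5, 1, 9, 3]
  [-6, -12, -5, -11]
  [-5, -11, -4, -10]
  [11, 5, 6, -5]
C^⊗3:
  [1, -5, 1, -10]
  [-12, -18, -11, -17]
  [-11, -17, -10, -16]
  [-5, -1, 6, 0]
C^⊗4:
  [-10, -11, -4, -10]
  [-18, -24, -17, -23]
  [-17, -23, -16, -22]
  [-1, -7, 0, -10]
Answer: row 2 of C^⊗4 = [-18, -24, -17, -23]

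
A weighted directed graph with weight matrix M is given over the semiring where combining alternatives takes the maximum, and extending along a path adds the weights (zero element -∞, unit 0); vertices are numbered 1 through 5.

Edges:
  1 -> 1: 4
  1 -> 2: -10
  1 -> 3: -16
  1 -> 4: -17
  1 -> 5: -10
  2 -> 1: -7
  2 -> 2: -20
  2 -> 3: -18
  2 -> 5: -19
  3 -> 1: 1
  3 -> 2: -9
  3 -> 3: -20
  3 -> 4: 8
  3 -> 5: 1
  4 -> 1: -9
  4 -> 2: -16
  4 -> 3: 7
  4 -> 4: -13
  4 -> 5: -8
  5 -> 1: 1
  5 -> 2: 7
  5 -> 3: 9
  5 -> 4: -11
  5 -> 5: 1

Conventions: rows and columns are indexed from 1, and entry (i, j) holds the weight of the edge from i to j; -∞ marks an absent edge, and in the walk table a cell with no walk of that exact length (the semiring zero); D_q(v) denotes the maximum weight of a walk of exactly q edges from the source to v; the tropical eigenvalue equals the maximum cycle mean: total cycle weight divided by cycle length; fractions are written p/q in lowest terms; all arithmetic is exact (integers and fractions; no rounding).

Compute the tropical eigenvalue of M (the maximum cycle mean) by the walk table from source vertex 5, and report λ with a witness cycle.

q=0: [-∞, -∞, -∞, -∞, 0]
q=1: [1, 7, 9, -11, 1]
q=2: [10, 8, 10, 17, 10]
q=3: [14, 17, 24, 18, 11]
q=4: [25, 18, 25, 32, 25]
q=5: [29, 32, 39, 33, 26]
Optimal cycle mean attained by: cycle 3->4->3, total 8 + 7, length 2.
Answer: λ = 15/2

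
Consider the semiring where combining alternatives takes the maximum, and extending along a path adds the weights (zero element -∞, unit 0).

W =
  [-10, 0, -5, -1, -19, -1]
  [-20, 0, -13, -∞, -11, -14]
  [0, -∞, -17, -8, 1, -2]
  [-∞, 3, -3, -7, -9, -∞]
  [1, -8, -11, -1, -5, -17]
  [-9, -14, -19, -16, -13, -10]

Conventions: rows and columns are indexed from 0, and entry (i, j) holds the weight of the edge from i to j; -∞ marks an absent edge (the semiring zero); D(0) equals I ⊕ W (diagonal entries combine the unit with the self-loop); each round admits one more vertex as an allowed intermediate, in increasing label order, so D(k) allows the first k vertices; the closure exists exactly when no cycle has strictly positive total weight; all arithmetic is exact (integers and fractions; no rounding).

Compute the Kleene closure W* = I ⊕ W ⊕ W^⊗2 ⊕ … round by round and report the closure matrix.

D(0):
  [0, 0, -5, -1, -19, -1]
  [-20, 0, -13, -∞, -11, -14]
  [0, -∞, 0, -8, 1, -2]
  [-∞, 3, -3, 0, -9, -∞]
  [1, -8, -11, -1, 0, -17]
  [-9, -14, -19, -16, -13, 0]
D(1):
  [0, 0, -5, -1, -19, -1]
  [-20, 0, -13, -21, -11, -14]
  [0, 0, 0, -1, 1, -1]
  [-∞, 3, -3, 0, -9, -∞]
  [1, 1, -4, 0, 0, 0]
  [-9, -9, -14, -10, -13, 0]
D(2):
  [0, 0, -5, -1, -11, -1]
  [-20, 0, -13, -21, -11, -14]
  [0, 0, 0, -1, 1, -1]
  [-17, 3, -3, 0, -8, -11]
  [1, 1, -4, 0, 0, 0]
  [-9, -9, -14, -10, -13, 0]
D(3):
  [0, 0, -5, -1, -4, -1]
  [-13, 0, -13, -14, -11, -14]
  [0, 0, 0, -1, 1, -1]
  [-3, 3, -3, 0, -2, -4]
  [1, 1, -4, 0, 0, 0]
  [-9, -9, -14, -10, -13, 0]
D(4):
  [0, 2, -4, -1, -3, -1]
  [-13, 0, -13, -14, -11, -14]
  [0, 2, 0, -1, 1, -1]
  [-3, 3, -3, 0, -2, -4]
  [1, 3, -3, 0, 0, 0]
  [-9, -7, -13, -10, -12, 0]
D(5):
  [0, 2, -4, -1, -3, -1]
  [-10, 0, -13, -11, -11, -11]
  [2, 4, 0, 1, 1, 1]
  [-1, 3, -3, 0, -2, -2]
  [1, 3, -3, 0, 0, 0]
  [-9, -7, -13, -10, -12, 0]
D(6):
  [0, 2, -4, -1, -3, -1]
  [-10, 0, -13, -11, -11, -11]
  [2, 4, 0, 1, 1, 1]
  [-1, 3, -3, 0, -2, -2]
  [1, 3, -3, 0, 0, 0]
  [-9, -7, -13, -10, -12, 0]
Answer: W* = [[0, 2, -4, -1, -3, -1], [-10, 0, -13, -11, -11, -11], [2, 4, 0, 1, 1, 1], [-1, 3, -3, 0, -2, -2], [1, 3, -3, 0, 0, 0], [-9, -7, -13, -10, -12, 0]]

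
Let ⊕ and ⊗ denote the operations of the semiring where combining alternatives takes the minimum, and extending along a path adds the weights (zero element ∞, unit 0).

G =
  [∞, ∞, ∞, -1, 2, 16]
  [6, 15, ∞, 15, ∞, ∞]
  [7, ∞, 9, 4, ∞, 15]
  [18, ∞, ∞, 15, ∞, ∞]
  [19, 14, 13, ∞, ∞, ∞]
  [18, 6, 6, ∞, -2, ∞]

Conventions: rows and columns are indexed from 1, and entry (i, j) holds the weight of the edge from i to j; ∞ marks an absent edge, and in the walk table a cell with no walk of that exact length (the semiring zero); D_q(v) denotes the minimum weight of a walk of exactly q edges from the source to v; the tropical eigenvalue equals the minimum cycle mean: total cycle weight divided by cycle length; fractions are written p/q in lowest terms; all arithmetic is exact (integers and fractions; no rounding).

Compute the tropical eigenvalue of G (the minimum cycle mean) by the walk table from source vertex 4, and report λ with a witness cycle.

q=0: [∞, ∞, ∞, 0, ∞, ∞]
q=1: [18, ∞, ∞, 15, ∞, ∞]
q=2: [33, ∞, ∞, 17, 20, 34]
q=3: [35, 34, 33, 32, 32, 49]
q=4: [40, 46, 42, 34, 37, 48]
q=5: [49, 51, 50, 39, 42, 56]
q=6: [57, 56, 55, 48, 51, 65]
Optimal cycle mean attained by: cycle 1->5->2->1, total 2 + 14 + 6, length 3.
Answer: λ = 22/3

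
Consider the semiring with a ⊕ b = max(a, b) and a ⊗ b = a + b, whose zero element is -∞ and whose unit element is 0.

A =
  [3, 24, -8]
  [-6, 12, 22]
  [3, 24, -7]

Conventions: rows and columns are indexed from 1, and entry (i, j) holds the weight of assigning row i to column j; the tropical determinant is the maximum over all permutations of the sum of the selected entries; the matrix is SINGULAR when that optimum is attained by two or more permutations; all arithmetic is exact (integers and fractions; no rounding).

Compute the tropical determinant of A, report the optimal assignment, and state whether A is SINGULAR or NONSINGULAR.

σ = (1, 2, 3): 3 + 12 + (-7) = 8
σ = (1, 3, 2): 3 + 22 + 24 = 49
σ = (2, 1, 3): 24 + (-6) + (-7) = 11
σ = (2, 3, 1): 24 + 22 + 3 = 49
σ = (3, 1, 2): (-8) + (-6) + 24 = 10
σ = (3, 2, 1): (-8) + 12 + 3 = 7
Optimal value attained by: σ = (1, 3, 2).
Answer: det⊕(A) = 49; verdict: SINGULAR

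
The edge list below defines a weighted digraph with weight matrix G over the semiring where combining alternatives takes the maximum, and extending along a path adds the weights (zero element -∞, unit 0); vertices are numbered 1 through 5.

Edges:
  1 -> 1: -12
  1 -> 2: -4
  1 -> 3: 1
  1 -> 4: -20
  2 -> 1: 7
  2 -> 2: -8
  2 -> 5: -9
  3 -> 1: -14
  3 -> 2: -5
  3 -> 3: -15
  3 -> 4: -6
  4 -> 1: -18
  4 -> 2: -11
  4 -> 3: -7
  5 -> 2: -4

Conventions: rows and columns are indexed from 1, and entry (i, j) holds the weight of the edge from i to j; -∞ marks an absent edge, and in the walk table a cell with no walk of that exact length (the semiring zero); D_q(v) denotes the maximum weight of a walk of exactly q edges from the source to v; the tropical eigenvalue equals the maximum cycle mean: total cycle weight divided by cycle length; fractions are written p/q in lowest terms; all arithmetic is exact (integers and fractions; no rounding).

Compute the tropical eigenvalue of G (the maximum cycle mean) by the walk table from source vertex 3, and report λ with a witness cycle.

q=0: [-∞, -∞, 0, -∞, -∞]
q=1: [-14, -5, -15, -6, -∞]
q=2: [2, -13, -13, -21, -14]
q=3: [-6, -2, 3, -18, -22]
q=4: [5, -2, -5, -3, -11]
q=5: [5, 1, 6, -11, -11]
Optimal cycle mean attained by: cycle 1->2->1, total (-4) + 7, length 2.
Answer: λ = 3/2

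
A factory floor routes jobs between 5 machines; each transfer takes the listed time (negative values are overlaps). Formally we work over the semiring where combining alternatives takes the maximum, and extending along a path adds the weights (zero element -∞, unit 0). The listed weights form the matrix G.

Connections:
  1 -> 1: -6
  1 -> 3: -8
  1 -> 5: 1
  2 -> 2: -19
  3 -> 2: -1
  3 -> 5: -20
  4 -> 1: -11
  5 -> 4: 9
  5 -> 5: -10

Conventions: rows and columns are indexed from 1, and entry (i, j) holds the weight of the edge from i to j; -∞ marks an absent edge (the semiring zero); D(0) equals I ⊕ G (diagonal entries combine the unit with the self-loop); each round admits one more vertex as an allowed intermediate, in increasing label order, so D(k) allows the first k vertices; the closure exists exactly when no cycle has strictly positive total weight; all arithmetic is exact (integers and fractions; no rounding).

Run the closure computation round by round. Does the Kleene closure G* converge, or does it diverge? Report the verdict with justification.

D(0):
  [0, -∞, -8, -∞, 1]
  [-∞, 0, -∞, -∞, -∞]
  [-∞, -1, 0, -∞, -20]
  [-11, -∞, -∞, 0, -∞]
  [-∞, -∞, -∞, 9, 0]
D(1):
  [0, -∞, -8, -∞, 1]
  [-∞, 0, -∞, -∞, -∞]
  [-∞, -1, 0, -∞, -20]
  [-11, -∞, -19, 0, -10]
  [-∞, -∞, -∞, 9, 0]
D(2):
  [0, -∞, -8, -∞, 1]
  [-∞, 0, -∞, -∞, -∞]
  [-∞, -1, 0, -∞, -20]
  [-11, -∞, -19, 0, -10]
  [-∞, -∞, -∞, 9, 0]
D(3):
  [0, -9, -8, -∞, 1]
  [-∞, 0, -∞, -∞, -∞]
  [-∞, -1, 0, -∞, -20]
  [-11, -20, -19, 0, -10]
  [-∞, -∞, -∞, 9, 0]
D(4):
  [0, -9, -8, -∞, 1]
  [-∞, 0, -∞, -∞, -∞]
  [-∞, -1, 0, -∞, -20]
  [-11, -20, -19, 0, -10]
  [-2, -11, -10, 9, 0]
D(5):
  [0, -9, -8, 10, 1]
  [-∞, 0, -∞, -∞, -∞]
  [-22, -1, 0, -11, -20]
  [-11, -20, -19, 0, -10]
  [-2, -11, -10, 9, 0]
Key observation: every diagonal entry stays at the unit through all rounds, so no improving cycle exists.
Answer: CONVERGES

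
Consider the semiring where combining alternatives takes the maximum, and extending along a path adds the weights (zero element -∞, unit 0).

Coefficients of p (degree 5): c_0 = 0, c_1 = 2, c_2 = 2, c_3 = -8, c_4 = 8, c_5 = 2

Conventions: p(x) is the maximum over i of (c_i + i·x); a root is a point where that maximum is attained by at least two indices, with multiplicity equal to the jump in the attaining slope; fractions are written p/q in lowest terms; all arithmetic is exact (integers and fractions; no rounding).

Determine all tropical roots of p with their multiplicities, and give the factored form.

hull edge (i=0, c=0) to (i=4, c=8): slope 2, span 4
hull edge (i=4, c=8) to (i=5, c=2): slope -6, span 1
Factored form: p(x) = 2 ⊗ (x ⊕ (-2)) ⊗ (x ⊕ (-2)) ⊗ (x ⊕ (-2)) ⊗ (x ⊕ (-2)) ⊗ (x ⊕ 6)
Answer: roots = -2 (mult 4), 6 (mult 1)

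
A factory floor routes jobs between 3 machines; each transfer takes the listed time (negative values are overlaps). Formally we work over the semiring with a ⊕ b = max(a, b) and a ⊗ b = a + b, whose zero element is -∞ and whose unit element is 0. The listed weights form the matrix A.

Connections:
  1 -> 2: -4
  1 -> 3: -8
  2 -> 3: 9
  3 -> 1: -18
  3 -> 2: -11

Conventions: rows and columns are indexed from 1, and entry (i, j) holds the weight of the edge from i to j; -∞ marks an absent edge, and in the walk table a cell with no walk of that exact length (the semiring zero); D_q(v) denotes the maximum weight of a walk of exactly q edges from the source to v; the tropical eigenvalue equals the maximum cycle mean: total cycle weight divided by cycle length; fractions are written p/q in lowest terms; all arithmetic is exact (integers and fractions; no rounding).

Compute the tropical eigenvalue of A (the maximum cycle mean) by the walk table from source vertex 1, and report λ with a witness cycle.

q=0: [0, -∞, -∞]
q=1: [-∞, -4, -8]
q=2: [-26, -19, 5]
q=3: [-13, -6, -10]
Optimal cycle mean attained by: cycle 2->3->2, total 9 + (-11), length 2.
Answer: λ = -1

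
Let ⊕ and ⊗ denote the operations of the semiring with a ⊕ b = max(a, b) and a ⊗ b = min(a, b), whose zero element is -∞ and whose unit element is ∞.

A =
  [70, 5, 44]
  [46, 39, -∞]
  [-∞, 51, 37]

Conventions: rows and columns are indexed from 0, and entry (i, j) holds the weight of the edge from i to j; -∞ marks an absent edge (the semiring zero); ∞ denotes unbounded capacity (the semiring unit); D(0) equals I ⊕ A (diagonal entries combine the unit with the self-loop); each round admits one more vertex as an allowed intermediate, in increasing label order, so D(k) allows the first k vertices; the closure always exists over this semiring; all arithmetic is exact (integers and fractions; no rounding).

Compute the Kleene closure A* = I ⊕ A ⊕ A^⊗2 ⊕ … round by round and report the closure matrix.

D(0):
  [∞, 5, 44]
  [46, ∞, -∞]
  [-∞, 51, ∞]
D(1):
  [∞, 5, 44]
  [46, ∞, 44]
  [-∞, 51, ∞]
D(2):
  [∞, 5, 44]
  [46, ∞, 44]
  [46, 51, ∞]
D(3):
  [∞, 44, 44]
  [46, ∞, 44]
  [46, 51, ∞]
Answer: A* = [[∞, 44, 44], [46, ∞, 44], [46, 51, ∞]]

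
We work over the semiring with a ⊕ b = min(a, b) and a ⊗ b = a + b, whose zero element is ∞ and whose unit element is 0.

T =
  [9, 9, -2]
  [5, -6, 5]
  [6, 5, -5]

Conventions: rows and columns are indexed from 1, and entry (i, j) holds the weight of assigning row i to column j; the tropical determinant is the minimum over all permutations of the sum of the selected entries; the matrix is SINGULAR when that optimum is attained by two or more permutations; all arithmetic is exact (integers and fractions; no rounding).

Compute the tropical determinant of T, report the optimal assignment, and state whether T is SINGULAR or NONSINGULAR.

σ = (1, 2, 3): 9 + (-6) + (-5) = -2
σ = (1, 3, 2): 9 + 5 + 5 = 19
σ = (2, 1, 3): 9 + 5 + (-5) = 9
σ = (2, 3, 1): 9 + 5 + 6 = 20
σ = (3, 1, 2): (-2) + 5 + 5 = 8
σ = (3, 2, 1): (-2) + (-6) + 6 = -2
Optimal value attained by: σ = (1, 2, 3).
Answer: det⊕(T) = -2; verdict: SINGULAR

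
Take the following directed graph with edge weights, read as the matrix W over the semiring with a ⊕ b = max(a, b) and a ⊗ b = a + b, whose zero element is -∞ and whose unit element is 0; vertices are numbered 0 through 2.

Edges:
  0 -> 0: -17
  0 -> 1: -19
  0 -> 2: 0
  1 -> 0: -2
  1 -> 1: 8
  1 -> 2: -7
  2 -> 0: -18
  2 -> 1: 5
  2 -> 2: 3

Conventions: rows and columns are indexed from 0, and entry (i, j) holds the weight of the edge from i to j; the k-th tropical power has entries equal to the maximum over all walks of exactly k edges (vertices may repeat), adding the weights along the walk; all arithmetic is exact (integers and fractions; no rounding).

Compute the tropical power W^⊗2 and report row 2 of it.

W^⊗2:
  [-18, 5, 3]
  [6, 16, 1]
  [3, 13, 6]
Answer: row 2 of W^⊗2 = [3, 13, 6]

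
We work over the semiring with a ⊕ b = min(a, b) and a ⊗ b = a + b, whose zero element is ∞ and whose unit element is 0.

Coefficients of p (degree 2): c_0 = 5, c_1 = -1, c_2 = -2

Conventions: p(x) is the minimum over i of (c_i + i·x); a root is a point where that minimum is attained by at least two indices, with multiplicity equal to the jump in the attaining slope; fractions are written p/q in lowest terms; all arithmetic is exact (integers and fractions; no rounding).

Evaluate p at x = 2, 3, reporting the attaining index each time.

p(2) = min(5+0·2=5, -1+1·2=1, -2+2·2=2) = 1 (attained by i=1)
p(3) = min(5+0·3=5, -1+1·3=2, -2+2·3=4) = 2 (attained by i=1)
Answer: p(2) = 1; p(3) = 2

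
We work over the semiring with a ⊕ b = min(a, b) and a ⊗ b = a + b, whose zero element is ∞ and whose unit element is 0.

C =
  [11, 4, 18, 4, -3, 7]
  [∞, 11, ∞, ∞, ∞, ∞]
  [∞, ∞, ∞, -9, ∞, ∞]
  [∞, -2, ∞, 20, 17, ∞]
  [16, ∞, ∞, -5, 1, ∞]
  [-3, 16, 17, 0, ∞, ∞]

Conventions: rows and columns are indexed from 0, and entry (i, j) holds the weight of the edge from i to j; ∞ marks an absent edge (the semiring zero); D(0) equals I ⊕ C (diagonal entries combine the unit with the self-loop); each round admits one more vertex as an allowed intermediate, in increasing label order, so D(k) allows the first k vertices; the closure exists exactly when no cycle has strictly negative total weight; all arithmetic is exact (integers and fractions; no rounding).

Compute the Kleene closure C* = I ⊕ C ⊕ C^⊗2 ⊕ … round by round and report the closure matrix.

D(0):
  [0, 4, 18, 4, -3, 7]
  [∞, 0, ∞, ∞, ∞, ∞]
  [∞, ∞, 0, -9, ∞, ∞]
  [∞, -2, ∞, 0, 17, ∞]
  [16, ∞, ∞, -5, 0, ∞]
  [-3, 16, 17, 0, ∞, 0]
D(1):
  [0, 4, 18, 4, -3, 7]
  [∞, 0, ∞, ∞, ∞, ∞]
  [∞, ∞, 0, -9, ∞, ∞]
  [∞, -2, ∞, 0, 17, ∞]
  [16, 20, 34, -5, 0, 23]
  [-3, 1, 15, 0, -6, 0]
D(2):
  [0, 4, 18, 4, -3, 7]
  [∞, 0, ∞, ∞, ∞, ∞]
  [∞, ∞, 0, -9, ∞, ∞]
  [∞, -2, ∞, 0, 17, ∞]
  [16, 20, 34, -5, 0, 23]
  [-3, 1, 15, 0, -6, 0]
D(3):
  [0, 4, 18, 4, -3, 7]
  [∞, 0, ∞, ∞, ∞, ∞]
  [∞, ∞, 0, -9, ∞, ∞]
  [∞, -2, ∞, 0, 17, ∞]
  [16, 20, 34, -5, 0, 23]
  [-3, 1, 15, 0, -6, 0]
D(4):
  [0, 2, 18, 4, -3, 7]
  [∞, 0, ∞, ∞, ∞, ∞]
  [∞, -11, 0, -9, 8, ∞]
  [∞, -2, ∞, 0, 17, ∞]
  [16, -7, 34, -5, 0, 23]
  [-3, -2, 15, 0, -6, 0]
D(5):
  [0, -10, 18, -8, -3, 7]
  [∞, 0, ∞, ∞, ∞, ∞]
  [24, -11, 0, -9, 8, 31]
  [33, -2, 51, 0, 17, 40]
  [16, -7, 34, -5, 0, 23]
  [-3, -13, 15, -11, -6, 0]
D(6):
  [0, -10, 18, -8, -3, 7]
  [∞, 0, ∞, ∞, ∞, ∞]
  [24, -11, 0, -9, 8, 31]
  [33, -2, 51, 0, 17, 40]
  [16, -7, 34, -5, 0, 23]
  [-3, -13, 15, -11, -6, 0]
Answer: C* = [[0, -10, 18, -8, -3, 7], [∞, 0, ∞, ∞, ∞, ∞], [24, -11, 0, -9, 8, 31], [33, -2, 51, 0, 17, 40], [16, -7, 34, -5, 0, 23], [-3, -13, 15, -11, -6, 0]]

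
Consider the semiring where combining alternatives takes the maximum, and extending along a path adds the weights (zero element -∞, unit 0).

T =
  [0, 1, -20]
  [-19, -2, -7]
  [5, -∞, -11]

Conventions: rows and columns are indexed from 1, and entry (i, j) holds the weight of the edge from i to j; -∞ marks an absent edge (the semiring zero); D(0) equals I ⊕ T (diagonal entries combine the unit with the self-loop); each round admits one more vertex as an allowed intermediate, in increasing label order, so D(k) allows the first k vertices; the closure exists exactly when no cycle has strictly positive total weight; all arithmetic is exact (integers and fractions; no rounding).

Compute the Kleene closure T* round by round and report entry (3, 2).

D(0):
  [0, 1, -20]
  [-19, 0, -7]
  [5, -∞, 0]
D(1):
  [0, 1, -20]
  [-19, 0, -7]
  [5, 6, 0]
D(2):
  [0, 1, -6]
  [-19, 0, -7]
  [5, 6, 0]
D(3):
  [0, 1, -6]
  [-2, 0, -7]
  [5, 6, 0]
Answer: T*[3][2] = 6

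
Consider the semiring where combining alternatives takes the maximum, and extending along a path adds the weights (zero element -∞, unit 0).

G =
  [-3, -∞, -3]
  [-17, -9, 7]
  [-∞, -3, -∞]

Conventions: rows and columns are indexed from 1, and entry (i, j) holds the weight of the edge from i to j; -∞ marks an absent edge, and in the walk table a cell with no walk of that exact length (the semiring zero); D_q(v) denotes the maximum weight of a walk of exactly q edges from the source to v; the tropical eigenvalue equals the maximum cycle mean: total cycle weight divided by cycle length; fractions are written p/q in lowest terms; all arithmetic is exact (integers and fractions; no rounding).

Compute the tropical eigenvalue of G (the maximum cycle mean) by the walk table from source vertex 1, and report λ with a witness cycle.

q=0: [0, -∞, -∞]
q=1: [-3, -∞, -3]
q=2: [-6, -6, -6]
q=3: [-9, -9, 1]
Optimal cycle mean attained by: cycle 2->3->2, total 7 + (-3), length 2.
Answer: λ = 2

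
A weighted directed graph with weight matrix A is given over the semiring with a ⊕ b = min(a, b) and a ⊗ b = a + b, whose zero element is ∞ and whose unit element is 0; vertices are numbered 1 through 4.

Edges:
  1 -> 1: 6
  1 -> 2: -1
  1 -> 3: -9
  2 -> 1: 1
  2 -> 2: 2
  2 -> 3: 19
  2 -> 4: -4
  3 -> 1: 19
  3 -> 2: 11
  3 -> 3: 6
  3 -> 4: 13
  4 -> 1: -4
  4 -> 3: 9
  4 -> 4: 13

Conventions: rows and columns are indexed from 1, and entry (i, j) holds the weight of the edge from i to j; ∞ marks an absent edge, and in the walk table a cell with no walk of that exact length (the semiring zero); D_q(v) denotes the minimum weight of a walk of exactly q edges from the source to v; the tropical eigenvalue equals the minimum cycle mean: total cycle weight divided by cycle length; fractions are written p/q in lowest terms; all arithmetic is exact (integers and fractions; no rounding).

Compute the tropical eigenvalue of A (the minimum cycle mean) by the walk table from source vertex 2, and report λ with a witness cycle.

q=0: [∞, 0, ∞, ∞]
q=1: [1, 2, 19, -4]
q=2: [-8, 0, -8, -2]
q=3: [-6, -9, -17, -4]
q=4: [-8, -7, -15, -13]
Optimal cycle mean attained by: cycle 1->2->4->1, total (-1) + (-4) + (-4), length 3.
Answer: λ = -3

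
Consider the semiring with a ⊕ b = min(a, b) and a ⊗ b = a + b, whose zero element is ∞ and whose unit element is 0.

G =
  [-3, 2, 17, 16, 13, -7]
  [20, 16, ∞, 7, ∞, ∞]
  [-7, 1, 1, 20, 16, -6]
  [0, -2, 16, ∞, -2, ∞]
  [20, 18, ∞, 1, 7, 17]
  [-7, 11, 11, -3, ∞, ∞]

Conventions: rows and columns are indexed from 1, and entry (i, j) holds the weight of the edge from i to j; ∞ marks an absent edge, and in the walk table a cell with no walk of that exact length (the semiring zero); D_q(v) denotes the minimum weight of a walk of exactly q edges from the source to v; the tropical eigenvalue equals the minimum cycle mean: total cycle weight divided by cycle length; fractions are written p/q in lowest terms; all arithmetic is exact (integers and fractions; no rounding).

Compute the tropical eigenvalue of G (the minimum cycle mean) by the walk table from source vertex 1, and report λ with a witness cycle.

q=0: [0, ∞, ∞, ∞, ∞, ∞]
q=1: [-3, 2, 17, 16, 13, -7]
q=2: [-14, -1, 4, -10, 10, -10]
q=3: [-17, -12, 1, -13, -12, -21]
q=4: [-28, -15, -10, -24, -15, -24]
q=5: [-31, -26, -13, -27, -26, -35]
q=6: [-42, -29, -24, -38, -29, -38]
Optimal cycle mean attained by: cycle 1->6->1, total (-7) + (-7), length 2.
Answer: λ = -7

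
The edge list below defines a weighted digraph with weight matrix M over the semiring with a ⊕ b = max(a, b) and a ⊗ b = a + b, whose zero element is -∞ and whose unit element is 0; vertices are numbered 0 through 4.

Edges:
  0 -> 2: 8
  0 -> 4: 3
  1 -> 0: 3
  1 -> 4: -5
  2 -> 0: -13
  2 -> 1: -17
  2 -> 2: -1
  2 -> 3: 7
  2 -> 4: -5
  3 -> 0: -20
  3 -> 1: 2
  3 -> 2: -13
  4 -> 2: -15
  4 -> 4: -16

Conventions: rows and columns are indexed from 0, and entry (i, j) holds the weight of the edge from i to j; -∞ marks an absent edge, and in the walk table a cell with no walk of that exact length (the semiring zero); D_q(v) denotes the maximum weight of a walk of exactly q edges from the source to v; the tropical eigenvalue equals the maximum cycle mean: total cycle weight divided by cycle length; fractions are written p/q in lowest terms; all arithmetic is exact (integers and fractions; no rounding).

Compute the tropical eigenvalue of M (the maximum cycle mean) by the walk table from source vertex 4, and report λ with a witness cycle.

q=0: [-∞, -∞, -∞, -∞, 0]
q=1: [-∞, -∞, -15, -∞, -16]
q=2: [-28, -32, -16, -8, -20]
q=3: [-28, -6, -17, -9, -21]
q=4: [-3, -7, -18, -10, -11]
q=5: [-4, -8, 5, -11, 0]
Optimal cycle mean attained by: cycle 0->2->3->1->0, total 8 + 7 + 2 + 3, length 4.
Answer: λ = 5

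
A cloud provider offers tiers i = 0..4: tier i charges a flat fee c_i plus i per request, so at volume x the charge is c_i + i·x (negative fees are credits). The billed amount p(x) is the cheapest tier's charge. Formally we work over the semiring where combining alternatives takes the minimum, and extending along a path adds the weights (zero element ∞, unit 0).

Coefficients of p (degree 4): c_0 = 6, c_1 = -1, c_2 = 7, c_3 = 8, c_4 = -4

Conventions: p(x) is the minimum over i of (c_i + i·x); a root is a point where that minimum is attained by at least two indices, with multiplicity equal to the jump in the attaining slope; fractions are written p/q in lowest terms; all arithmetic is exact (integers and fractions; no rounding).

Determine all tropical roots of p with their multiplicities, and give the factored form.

hull edge (i=0, c=6) to (i=1, c=-1): slope -7, span 1
hull edge (i=1, c=-1) to (i=4, c=-4): slope -1, span 3
Factored form: p(x) = -4 ⊗ (x ⊕ 1) ⊗ (x ⊕ 1) ⊗ (x ⊕ 1) ⊗ (x ⊕ 7)
Answer: roots = 1 (mult 3), 7 (mult 1)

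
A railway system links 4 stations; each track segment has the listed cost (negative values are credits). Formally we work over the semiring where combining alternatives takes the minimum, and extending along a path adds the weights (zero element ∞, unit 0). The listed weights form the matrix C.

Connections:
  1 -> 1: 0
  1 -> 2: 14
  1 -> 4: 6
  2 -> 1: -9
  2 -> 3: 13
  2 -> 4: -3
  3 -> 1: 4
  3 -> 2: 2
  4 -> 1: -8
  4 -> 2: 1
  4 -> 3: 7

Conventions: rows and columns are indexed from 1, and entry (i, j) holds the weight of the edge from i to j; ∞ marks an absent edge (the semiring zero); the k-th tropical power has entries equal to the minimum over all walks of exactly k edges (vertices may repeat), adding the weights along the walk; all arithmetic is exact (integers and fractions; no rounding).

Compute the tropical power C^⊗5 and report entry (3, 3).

C^⊗2:
  [-2, 7, 13, 6]
  [-11, -2, 4, -3]
  [-7, 18, 15, -1]
  [-8, 6, 14, -2]
C^⊗3:
  [-2, 7, 13, 4]
  [-11, -2, 4, -5]
  [-9, 0, 6, -1]
  [-10, -1, 5, -2]
C^⊗4:
  [-4, 5, 11, 4]
  [-13, -4, 2, -5]
  [-9, 0, 6, -3]
  [-10, -1, 5, -4]
C^⊗5:
  [-4, 5, 11, 2]
  [-13, -4, 2, -7]
  [-11, -2, 4, -3]
  [-12, -3, 3, -4]
Key observation: the optimum is the walk 3->2->4->1->4->3, with weight 2 + (-3) + (-8) + 6 + 7 = 4.
Optimal value attained by: walk 3->2->4->1->4->3.
Answer: (C^⊗5)[3][3] = 4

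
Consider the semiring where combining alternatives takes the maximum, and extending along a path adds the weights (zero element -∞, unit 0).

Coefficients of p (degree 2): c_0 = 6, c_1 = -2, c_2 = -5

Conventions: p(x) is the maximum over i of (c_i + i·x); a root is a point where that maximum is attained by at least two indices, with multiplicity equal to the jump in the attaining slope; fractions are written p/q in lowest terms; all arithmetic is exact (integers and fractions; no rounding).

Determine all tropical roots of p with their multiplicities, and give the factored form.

hull edge (i=0, c=6) to (i=2, c=-5): slope -11/2, span 2
Factored form: p(x) = -5 ⊗ (x ⊕ 11/2) ⊗ (x ⊕ 11/2)
Answer: roots = 11/2 (mult 2)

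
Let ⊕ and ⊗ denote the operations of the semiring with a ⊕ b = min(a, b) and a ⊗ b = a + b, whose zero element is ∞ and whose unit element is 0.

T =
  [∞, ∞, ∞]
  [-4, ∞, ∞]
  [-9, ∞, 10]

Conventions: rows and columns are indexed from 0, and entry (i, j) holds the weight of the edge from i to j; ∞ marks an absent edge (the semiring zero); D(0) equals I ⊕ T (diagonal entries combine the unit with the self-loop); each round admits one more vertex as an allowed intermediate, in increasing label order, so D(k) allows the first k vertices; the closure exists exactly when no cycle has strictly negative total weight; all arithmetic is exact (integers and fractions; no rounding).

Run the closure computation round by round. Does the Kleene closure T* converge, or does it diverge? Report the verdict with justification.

D(0):
  [0, ∞, ∞]
  [-4, 0, ∞]
  [-9, ∞, 0]
D(1):
  [0, ∞, ∞]
  [-4, 0, ∞]
  [-9, ∞, 0]
D(2):
  [0, ∞, ∞]
  [-4, 0, ∞]
  [-9, ∞, 0]
D(3):
  [0, ∞, ∞]
  [-4, 0, ∞]
  [-9, ∞, 0]
Key observation: every diagonal entry stays at the unit through all rounds, so no improving cycle exists.
Answer: CONVERGES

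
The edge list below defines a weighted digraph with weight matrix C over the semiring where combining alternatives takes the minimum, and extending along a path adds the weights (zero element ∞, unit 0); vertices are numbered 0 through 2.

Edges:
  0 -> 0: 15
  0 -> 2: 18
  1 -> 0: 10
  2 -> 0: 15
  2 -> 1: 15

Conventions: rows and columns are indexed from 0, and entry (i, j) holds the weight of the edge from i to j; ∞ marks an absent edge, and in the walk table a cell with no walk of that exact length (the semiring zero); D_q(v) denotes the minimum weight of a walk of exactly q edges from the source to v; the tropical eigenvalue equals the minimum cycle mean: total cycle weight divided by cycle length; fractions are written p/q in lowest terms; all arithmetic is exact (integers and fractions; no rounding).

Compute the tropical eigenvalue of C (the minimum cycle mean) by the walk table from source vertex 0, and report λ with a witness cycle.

q=0: [0, ∞, ∞]
q=1: [15, ∞, 18]
q=2: [30, 33, 33]
q=3: [43, 48, 48]
Optimal cycle mean attained by: cycle 0->2->1->0, total 18 + 15 + 10, length 3.
Answer: λ = 43/3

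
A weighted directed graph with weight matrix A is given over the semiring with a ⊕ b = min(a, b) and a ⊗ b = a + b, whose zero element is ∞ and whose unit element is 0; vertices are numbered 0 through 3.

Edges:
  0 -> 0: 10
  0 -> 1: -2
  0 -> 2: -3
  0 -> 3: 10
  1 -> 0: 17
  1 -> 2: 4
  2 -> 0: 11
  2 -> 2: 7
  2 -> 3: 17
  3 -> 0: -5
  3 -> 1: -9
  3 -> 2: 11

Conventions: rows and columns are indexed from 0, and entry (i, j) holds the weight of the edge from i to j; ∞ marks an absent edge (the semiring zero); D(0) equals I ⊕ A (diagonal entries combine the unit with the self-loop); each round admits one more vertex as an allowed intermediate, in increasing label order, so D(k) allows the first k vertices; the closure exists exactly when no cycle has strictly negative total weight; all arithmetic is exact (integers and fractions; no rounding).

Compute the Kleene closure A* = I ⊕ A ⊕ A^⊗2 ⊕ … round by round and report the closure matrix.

D(0):
  [0, -2, -3, 10]
  [17, 0, 4, ∞]
  [11, ∞, 0, 17]
  [-5, -9, 11, 0]
D(1):
  [0, -2, -3, 10]
  [17, 0, 4, 27]
  [11, 9, 0, 17]
  [-5, -9, -8, 0]
D(2):
  [0, -2, -3, 10]
  [17, 0, 4, 27]
  [11, 9, 0, 17]
  [-5, -9, -8, 0]
D(3):
  [0, -2, -3, 10]
  [15, 0, 4, 21]
  [11, 9, 0, 17]
  [-5, -9, -8, 0]
D(4):
  [0, -2, -3, 10]
  [15, 0, 4, 21]
  [11, 8, 0, 17]
  [-5, -9, -8, 0]
Answer: A* = [[0, -2, -3, 10], [15, 0, 4, 21], [11, 8, 0, 17], [-5, -9, -8, 0]]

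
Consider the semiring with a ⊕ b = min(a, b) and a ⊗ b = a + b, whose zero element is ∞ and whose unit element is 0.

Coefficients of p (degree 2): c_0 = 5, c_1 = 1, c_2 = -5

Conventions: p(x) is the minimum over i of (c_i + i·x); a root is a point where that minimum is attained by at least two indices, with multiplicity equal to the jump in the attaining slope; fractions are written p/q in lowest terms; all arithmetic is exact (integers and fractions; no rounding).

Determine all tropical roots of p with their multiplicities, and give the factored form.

hull edge (i=0, c=5) to (i=2, c=-5): slope -5, span 2
Factored form: p(x) = -5 ⊗ (x ⊕ 5) ⊗ (x ⊕ 5)
Answer: roots = 5 (mult 2)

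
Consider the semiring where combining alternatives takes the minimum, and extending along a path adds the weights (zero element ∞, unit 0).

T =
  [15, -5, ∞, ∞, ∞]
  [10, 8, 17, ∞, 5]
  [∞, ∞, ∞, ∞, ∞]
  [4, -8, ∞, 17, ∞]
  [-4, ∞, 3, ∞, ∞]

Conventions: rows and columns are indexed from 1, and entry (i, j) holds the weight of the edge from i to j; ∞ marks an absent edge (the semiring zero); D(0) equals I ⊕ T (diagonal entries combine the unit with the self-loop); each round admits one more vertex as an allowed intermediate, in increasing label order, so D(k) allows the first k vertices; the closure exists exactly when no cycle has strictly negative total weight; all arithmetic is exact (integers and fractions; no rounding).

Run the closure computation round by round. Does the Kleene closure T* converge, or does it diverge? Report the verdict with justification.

D(0):
  [0, -5, ∞, ∞, ∞]
  [10, 0, 17, ∞, 5]
  [∞, ∞, 0, ∞, ∞]
  [4, -8, ∞, 0, ∞]
  [-4, ∞, 3, ∞, 0]
D(1):
  [0, -5, ∞, ∞, ∞]
  [10, 0, 17, ∞, 5]
  [∞, ∞, 0, ∞, ∞]
  [4, -8, ∞, 0, ∞]
  [-4, -9, 3, ∞, 0]
Detection: at round 2, diagonal entry (5, 5) turns strictly negative.
Key observation: the cycle 5->1->2->5 has total weight (-4) + (-5) + 5, which is strictly negative.
Answer: DIVERGES — negative cycle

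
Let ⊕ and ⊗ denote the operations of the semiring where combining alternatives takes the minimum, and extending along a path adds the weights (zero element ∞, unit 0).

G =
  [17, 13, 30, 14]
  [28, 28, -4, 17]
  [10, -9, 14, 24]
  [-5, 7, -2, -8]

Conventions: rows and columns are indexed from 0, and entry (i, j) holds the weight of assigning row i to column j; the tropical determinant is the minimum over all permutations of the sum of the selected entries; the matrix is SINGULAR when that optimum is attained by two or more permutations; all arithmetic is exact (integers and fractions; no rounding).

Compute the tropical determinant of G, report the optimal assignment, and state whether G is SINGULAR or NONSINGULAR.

σ = (0, 1, 2, 3): 17 + 28 + 14 + (-8) = 51
σ = (0, 1, 3, 2): 17 + 28 + 24 + (-2) = 67
σ = (0, 2, 1, 3): 17 + (-4) + (-9) + (-8) = -4
σ = (0, 2, 3, 1): 17 + (-4) + 24 + 7 = 44
σ = (0, 3, 1, 2): 17 + 17 + (-9) + (-2) = 23
σ = (0, 3, 2, 1): 17 + 17 + 14 + 7 = 55
σ = (1, 0, 2, 3): 13 + 28 + 14 + (-8) = 47
σ = (1, 0, 3, 2): 13 + 28 + 24 + (-2) = 63
σ = (1, 2, 0, 3): 13 + (-4) + 10 + (-8) = 11
σ = (1, 2, 3, 0): 13 + (-4) + 24 + (-5) = 28
σ = (1, 3, 0, 2): 13 + 17 + 10 + (-2) = 38
σ = (1, 3, 2, 0): 13 + 17 + 14 + (-5) = 39
σ = (2, 0, 1, 3): 30 + 28 + (-9) + (-8) = 41
σ = (2, 0, 3, 1): 30 + 28 + 24 + 7 = 89
σ = (2, 1, 0, 3): 30 + 28 + 10 + (-8) = 60
σ = (2, 1, 3, 0): 30 + 28 + 24 + (-5) = 77
σ = (2, 3, 0, 1): 30 + 17 + 10 + 7 = 64
σ = (2, 3, 1, 0): 30 + 17 + (-9) + (-5) = 33
σ = (3, 0, 1, 2): 14 + 28 + (-9) + (-2) = 31
σ = (3, 0, 2, 1): 14 + 28 + 14 + 7 = 63
σ = (3, 1, 0, 2): 14 + 28 + 10 + (-2) = 50
σ = (3, 1, 2, 0): 14 + 28 + 14 + (-5) = 51
σ = (3, 2, 0, 1): 14 + (-4) + 10 + 7 = 27
σ = (3, 2, 1, 0): 14 + (-4) + (-9) + (-5) = -4
Optimal value attained by: σ = (0, 2, 1, 3).
Answer: det⊕(G) = -4; verdict: SINGULAR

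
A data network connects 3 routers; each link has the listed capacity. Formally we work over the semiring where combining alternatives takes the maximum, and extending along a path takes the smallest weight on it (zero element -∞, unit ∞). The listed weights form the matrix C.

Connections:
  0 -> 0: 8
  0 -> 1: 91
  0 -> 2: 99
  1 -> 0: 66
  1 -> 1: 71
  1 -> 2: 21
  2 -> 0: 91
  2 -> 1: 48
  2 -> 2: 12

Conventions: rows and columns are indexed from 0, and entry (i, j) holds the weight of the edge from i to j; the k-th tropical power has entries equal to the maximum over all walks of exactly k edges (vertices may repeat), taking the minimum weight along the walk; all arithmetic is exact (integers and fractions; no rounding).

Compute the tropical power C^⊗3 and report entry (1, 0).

C^⊗2:
  [91, 71, 21]
  [66, 71, 66]
  [48, 91, 91]
C^⊗3:
  [66, 91, 91]
  [66, 71, 66]
  [91, 71, 48]
Key observation: the optimum is the walk 1->0->2->0, with weight 66 min 99 min 91 = 66.
Optimal value attained by: walk 1->0->2->0.
Answer: (C^⊗3)[1][0] = 66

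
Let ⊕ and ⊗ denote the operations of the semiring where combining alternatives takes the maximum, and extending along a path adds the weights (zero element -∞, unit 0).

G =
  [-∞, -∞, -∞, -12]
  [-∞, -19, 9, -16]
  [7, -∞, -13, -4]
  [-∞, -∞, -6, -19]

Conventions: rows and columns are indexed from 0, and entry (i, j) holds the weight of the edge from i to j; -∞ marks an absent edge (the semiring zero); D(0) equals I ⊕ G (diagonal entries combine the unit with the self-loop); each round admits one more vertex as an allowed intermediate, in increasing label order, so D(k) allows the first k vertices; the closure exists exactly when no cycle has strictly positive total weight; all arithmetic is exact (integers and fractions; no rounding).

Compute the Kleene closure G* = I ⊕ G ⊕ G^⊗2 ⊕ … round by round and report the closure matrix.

D(0):
  [0, -∞, -∞, -12]
  [-∞, 0, 9, -16]
  [7, -∞, 0, -4]
  [-∞, -∞, -6, 0]
D(1):
  [0, -∞, -∞, -12]
  [-∞, 0, 9, -16]
  [7, -∞, 0, -4]
  [-∞, -∞, -6, 0]
D(2):
  [0, -∞, -∞, -12]
  [-∞, 0, 9, -16]
  [7, -∞, 0, -4]
  [-∞, -∞, -6, 0]
D(3):
  [0, -∞, -∞, -12]
  [16, 0, 9, 5]
  [7, -∞, 0, -4]
  [1, -∞, -6, 0]
D(4):
  [0, -∞, -18, -12]
  [16, 0, 9, 5]
  [7, -∞, 0, -4]
  [1, -∞, -6, 0]
Answer: G* = [[0, -∞, -18, -12], [16, 0, 9, 5], [7, -∞, 0, -4], [1, -∞, -6, 0]]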